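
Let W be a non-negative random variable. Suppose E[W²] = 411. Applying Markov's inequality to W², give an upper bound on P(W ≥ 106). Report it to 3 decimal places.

0.037

Since W ≥ 0, the event {W ≥ 106} is the same as {W² ≥ 11236}.
Markov's inequality applied to W² gives P(W² ≥ 11236) ≤ E[W²]/11236 = 411/11236 = 0.0366.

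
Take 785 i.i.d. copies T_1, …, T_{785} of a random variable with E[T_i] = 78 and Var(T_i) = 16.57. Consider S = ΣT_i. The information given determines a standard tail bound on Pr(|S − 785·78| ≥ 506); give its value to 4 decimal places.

With mean and variance of each term known, Chebyshev's inequality bounds the deviation of the sum (or sample mean).
Var(S) = n·Var(T_i) = 785·16.57 = 13007.45.
Chebyshev: Pr(|S − 785·78| ≥ 506) ≤ Var(S)/506² = 13007.45/256036 = 0.0508.

0.0508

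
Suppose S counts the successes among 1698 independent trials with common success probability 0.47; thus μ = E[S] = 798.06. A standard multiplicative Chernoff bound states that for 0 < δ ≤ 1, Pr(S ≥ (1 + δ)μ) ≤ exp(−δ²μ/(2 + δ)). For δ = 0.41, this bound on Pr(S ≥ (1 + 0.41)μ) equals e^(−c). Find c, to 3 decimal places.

c = δ²μ/(2 + δ) = 0.41²·798.06/(2 + 0.41) = 55.6655.

55.666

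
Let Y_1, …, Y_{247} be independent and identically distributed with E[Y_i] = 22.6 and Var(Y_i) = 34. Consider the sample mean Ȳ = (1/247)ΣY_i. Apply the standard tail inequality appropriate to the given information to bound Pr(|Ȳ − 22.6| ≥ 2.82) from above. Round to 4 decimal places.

0.0173

With mean and variance of each term known, Chebyshev's inequality bounds the deviation of the sum (or sample mean).
Var(Ȳ) = Var(Y_i)/n = 34/247 = 0.13765.
Chebyshev: Pr(|Ȳ − 22.6| ≥ 2.82) ≤ Var(Ȳ)/(2.82)² = 34/(247·2.82²) = 0.0173.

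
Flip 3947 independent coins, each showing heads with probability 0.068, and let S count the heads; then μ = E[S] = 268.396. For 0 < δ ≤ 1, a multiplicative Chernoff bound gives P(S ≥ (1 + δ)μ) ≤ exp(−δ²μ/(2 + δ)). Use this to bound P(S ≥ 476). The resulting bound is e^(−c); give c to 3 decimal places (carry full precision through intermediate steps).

57.899

Write 476 = (1 + δ)μ, so δ = 476/268.396 − 1 = 0.7734989…
Then the exponent is δ²μ/(2 + δ) = (476 − μ)² / (μ·(2 + δ)) = 57.898512.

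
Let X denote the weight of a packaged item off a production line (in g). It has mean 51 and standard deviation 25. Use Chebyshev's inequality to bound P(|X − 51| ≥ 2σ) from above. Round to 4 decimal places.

Chebyshev: P(|X − μ| ≥ t) ≤ Var(X)/t².
Var(X) = σ² = 25² = 625.
t = 2·25 = 50.
Bound = 625 / 2500 = 0.2500.

0.2500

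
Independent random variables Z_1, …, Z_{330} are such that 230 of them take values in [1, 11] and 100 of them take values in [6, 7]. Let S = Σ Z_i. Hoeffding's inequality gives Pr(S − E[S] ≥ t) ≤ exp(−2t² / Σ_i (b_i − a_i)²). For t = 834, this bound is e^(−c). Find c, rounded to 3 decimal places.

Σ(b_i − a_i)² = 230·10² + 100·1² = 23100.
c = 2t² / 23100 = 2·834² / 23100 = 60.2213.

60.221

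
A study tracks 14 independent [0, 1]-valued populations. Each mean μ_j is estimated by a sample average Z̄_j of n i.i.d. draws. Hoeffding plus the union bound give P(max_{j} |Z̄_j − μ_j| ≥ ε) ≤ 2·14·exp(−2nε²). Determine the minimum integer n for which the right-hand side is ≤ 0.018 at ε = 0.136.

199

Need 2·14·exp(−2nε²) ≤ 0.018, i.e. exp(−2nε²) ≤ 0.018/28.
So 2nε² ≥ ln(28/0.018) = 7.349588.
Hence n ≥ 7.349588/(2·0.136²) = 198.680.
The smallest integer n is 199.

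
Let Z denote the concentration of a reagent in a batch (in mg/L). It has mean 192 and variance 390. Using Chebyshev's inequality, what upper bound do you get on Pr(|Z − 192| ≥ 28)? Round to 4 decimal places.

Chebyshev: Pr(|Z − μ| ≥ t) ≤ Var(Z)/t².
Bound = 390 / 784 = 0.4974.

0.4974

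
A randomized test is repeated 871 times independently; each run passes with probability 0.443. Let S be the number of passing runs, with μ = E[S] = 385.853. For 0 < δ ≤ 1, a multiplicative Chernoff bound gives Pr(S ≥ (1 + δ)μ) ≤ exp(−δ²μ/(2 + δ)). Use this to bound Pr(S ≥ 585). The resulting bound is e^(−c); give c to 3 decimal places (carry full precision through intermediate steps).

40.850

Write 585 = (1 + δ)μ, so δ = 585/385.853 − 1 = 0.5161214…
Then the exponent is δ²μ/(2 + δ) = (585 − μ)² / (μ·(2 + δ)) = 40.850188.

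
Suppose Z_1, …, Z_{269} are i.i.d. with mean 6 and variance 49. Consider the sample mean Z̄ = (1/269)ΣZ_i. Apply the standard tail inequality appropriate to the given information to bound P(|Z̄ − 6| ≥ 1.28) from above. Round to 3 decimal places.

With mean and variance of each term known, Chebyshev's inequality bounds the deviation of the sum (or sample mean).
Var(Z̄) = Var(Z_i)/n = 49/269 = 0.18216.
Chebyshev: P(|Z̄ − 6| ≥ 1.28) ≤ Var(Z̄)/(1.28)² = 49/(269·1.28²) = 0.1112.

0.111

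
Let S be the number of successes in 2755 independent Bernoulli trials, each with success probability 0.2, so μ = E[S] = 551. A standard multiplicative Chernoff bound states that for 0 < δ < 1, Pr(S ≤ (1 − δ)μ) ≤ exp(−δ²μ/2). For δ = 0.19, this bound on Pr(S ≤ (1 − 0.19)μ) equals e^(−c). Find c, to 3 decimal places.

9.946

c = δ²μ/2 = 0.19²·551/2 = 9.9456.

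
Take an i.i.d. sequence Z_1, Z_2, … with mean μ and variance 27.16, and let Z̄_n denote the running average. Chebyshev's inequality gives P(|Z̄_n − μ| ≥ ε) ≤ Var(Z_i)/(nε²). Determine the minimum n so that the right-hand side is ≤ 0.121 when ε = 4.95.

10

Require 27.16/(n·4.95²) ≤ 0.121, i.e. n ≥ 27.16/(0.121·4.95²) = 9.161.
The smallest integer n is 10.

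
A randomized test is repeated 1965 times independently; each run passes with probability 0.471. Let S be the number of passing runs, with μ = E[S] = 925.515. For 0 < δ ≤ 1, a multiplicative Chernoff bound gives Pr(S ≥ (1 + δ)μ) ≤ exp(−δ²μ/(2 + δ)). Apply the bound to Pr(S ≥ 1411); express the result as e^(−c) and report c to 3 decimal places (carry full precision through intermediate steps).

100.875

Write 1411 = (1 + δ)μ, so δ = 1411/925.515 − 1 = 0.5245566…
Then the exponent is δ²μ/(2 + δ) = (1411 − μ)² / (μ·(2 + δ)) = 100.874886.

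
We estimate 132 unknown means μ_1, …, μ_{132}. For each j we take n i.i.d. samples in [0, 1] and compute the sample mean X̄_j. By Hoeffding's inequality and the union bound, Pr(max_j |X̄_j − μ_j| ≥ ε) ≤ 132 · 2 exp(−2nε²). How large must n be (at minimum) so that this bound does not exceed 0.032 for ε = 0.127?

280

Need 2·132·exp(−2nε²) ≤ 0.032, i.e. exp(−2nε²) ≤ 0.032/264.
So 2nε² ≥ ln(264/0.032) = 9.017968.
Hence n ≥ 9.017968/(2·0.127²) = 279.558.
The smallest integer n is 280.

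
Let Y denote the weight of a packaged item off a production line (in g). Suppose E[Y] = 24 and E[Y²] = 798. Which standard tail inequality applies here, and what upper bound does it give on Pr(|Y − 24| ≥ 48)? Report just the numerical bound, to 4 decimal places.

The first two moments determine the variance, so Chebyshev's inequality is the sharpest standard bound available.
Var(Y) = E[Y²] − (E[Y])² = 798 − 576 = 222.
Chebyshev's inequality: Pr(|Y − μ| ≥ t) ≤ Var(Y)/t² = 222/2304 = 0.0964.

0.0964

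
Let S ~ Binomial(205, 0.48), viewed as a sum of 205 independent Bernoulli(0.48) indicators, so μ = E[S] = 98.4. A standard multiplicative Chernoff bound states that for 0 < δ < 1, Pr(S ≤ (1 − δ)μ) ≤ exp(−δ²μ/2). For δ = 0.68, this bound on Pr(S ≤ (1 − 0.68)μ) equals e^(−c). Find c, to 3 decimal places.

22.750

c = δ²μ/2 = 0.68²·98.4/2 = 22.7501.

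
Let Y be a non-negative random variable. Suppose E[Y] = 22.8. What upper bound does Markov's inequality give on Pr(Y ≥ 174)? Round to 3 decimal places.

Markov's inequality: for a non-negative random variable, Pr(Y ≥ a) ≤ E[Y]/a.
Here E[Y] = 22.8 and a = 174, so the bound is 22.8/174 = 0.1310.

0.131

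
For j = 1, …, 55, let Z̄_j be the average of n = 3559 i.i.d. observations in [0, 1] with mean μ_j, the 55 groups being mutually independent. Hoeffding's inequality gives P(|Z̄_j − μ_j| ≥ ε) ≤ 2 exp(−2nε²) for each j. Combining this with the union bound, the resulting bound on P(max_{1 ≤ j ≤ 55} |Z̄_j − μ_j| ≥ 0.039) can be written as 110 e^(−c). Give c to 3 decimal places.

Union bound over the 55 events: P(max_{1 ≤ j ≤ 55} |Z̄_j − μ_j| ≥ 0.039) ≤ 55·2·exp(−2nε²) = 110 exp(−2·3559·0.039²).
So c = 2·3559·0.039² = 10.8265.

10.826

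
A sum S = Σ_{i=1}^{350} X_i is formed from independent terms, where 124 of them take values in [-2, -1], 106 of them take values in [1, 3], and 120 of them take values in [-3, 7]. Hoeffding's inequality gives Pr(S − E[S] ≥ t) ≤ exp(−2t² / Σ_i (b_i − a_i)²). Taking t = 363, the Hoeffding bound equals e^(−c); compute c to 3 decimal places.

21.002

Σ(b_i − a_i)² = 124·1² + 106·2² + 120·10² = 12548.
c = 2t² / 12548 = 2·363² / 12548 = 21.0024.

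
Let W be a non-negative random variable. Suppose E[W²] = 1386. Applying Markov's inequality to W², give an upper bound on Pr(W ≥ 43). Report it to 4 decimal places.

0.7496

Since W ≥ 0, the event {W ≥ 43} is the same as {W² ≥ 1849}.
Markov's inequality applied to W² gives Pr(W² ≥ 1849) ≤ E[W²]/1849 = 1386/1849 = 0.7496.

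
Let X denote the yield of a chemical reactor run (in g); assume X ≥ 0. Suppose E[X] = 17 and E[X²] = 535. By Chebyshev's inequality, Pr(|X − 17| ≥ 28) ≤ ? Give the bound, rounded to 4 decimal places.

0.3138

Var(X) = E[X²] − (E[X])² = 535 − 289 = 246.
Chebyshev's inequality: Pr(|X − μ| ≥ t) ≤ Var(X)/t² = 246/784 = 0.3138.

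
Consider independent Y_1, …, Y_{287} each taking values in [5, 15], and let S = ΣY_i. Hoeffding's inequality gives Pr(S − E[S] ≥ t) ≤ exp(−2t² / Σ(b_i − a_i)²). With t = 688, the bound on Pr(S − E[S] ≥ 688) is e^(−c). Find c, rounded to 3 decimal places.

Σ(b_i − a_i)² = 287·(10)² = 28700.
c = 2t²/28700 = 2·688²/28700 = 32.9856.

32.986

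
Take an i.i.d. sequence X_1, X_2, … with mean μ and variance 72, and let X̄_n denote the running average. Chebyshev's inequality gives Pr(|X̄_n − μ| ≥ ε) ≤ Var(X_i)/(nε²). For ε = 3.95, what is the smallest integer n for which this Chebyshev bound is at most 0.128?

37

Require 72/(n·3.95²) ≤ 0.128, i.e. n ≥ 72/(0.128·3.95²) = 36.052.
The smallest integer n is 37.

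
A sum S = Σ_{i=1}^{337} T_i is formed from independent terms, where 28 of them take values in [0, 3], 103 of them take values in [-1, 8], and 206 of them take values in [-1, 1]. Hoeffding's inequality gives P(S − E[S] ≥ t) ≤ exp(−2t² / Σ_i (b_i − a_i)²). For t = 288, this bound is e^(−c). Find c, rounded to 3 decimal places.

17.612

Σ(b_i − a_i)² = 28·3² + 103·9² + 206·2² = 9419.
c = 2t² / 9419 = 2·288² / 9419 = 17.6121.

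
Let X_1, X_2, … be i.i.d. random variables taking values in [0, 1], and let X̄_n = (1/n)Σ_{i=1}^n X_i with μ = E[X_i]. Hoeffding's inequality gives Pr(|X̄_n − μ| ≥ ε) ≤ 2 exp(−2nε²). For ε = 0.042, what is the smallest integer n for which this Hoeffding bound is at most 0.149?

Require 2·exp(−2nε²) ≤ 0.149, i.e. 2nε² ≥ ln(2/0.149) = 2.596956.
So n ≥ 2.596956 / (2·0.042²) = 736.099.
The smallest integer n is 737.

737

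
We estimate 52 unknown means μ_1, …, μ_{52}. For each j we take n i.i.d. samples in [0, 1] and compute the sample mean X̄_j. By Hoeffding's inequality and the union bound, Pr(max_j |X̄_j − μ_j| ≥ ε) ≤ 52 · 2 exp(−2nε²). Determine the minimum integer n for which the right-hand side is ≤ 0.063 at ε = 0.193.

100

Need 2·52·exp(−2nε²) ≤ 0.063, i.e. exp(−2nε²) ≤ 0.063/104.
So 2nε² ≥ ln(104/0.063) = 7.409011.
Hence n ≥ 7.409011/(2·0.193²) = 99.452.
The smallest integer n is 100.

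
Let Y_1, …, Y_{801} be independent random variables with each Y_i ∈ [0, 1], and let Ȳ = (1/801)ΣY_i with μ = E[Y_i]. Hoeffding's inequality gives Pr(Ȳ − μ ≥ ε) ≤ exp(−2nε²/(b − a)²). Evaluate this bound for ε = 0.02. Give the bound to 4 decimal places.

Exponent: 2nε²/(b − a)² = 2·801·0.02² / 1² = 0.64080.
Bound = exp(−0.64080) = 0.52687.

0.5269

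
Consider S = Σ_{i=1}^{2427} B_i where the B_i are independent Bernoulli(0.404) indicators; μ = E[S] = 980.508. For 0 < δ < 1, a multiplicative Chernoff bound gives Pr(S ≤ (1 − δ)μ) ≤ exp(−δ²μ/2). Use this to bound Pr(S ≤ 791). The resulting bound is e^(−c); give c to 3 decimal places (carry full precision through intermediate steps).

Write 791 = (1 − δ)μ, so δ = 1 − 791/980.508 = 0.1932753…
Then the exponent is δ²μ/2 = (μ − 791)²/(2μ) = 18.313610.

18.314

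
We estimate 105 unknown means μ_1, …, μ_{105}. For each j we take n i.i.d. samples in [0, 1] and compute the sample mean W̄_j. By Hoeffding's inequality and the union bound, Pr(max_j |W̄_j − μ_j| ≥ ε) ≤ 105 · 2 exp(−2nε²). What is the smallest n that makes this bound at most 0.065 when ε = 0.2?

102

Need 2·105·exp(−2nε²) ≤ 0.065, i.e. exp(−2nε²) ≤ 0.065/210.
So 2nε² ≥ ln(210/0.065) = 8.080476.
Hence n ≥ 8.080476/(2·0.2²) = 101.006.
The smallest integer n is 102.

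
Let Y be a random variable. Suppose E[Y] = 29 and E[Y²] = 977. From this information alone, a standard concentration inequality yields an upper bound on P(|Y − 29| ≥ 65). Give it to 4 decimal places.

0.0322

The first two moments determine the variance, so Chebyshev's inequality is the sharpest standard bound available.
Var(Y) = E[Y²] − (E[Y])² = 977 − 841 = 136.
Chebyshev's inequality: P(|Y − μ| ≥ t) ≤ Var(Y)/t² = 136/4225 = 0.0322.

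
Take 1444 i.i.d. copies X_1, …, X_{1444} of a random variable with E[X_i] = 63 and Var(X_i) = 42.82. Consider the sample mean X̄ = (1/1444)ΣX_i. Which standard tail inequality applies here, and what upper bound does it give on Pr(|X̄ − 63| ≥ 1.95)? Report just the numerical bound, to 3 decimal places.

With mean and variance of each term known, Chebyshev's inequality bounds the deviation of the sum (or sample mean).
Var(X̄) = Var(X_i)/n = 42.82/1444 = 0.029654.
Chebyshev: Pr(|X̄ − 63| ≥ 1.95) ≤ Var(X̄)/(1.95)² = 42.82/(1444·1.95²) = 0.0078.

0.008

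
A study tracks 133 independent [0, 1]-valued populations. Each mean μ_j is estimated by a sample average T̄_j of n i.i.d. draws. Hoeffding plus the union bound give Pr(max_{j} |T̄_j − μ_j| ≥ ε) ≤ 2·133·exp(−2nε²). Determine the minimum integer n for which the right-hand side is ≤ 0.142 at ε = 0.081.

575

Need 2·133·exp(−2nε²) ≤ 0.142, i.e. exp(−2nε²) ≤ 0.142/266.
So 2nε² ≥ ln(266/0.142) = 7.535425.
Hence n ≥ 7.535425/(2·0.081²) = 574.259.
The smallest integer n is 575.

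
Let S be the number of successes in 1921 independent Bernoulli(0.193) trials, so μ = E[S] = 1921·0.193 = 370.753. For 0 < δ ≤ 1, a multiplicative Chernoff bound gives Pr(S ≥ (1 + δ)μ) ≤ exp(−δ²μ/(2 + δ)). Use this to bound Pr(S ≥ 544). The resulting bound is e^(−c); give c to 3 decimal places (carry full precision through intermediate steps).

Write 544 = (1 + δ)μ, so δ = 544/370.753 − 1 = 0.4672841…
Then the exponent is δ²μ/(2 + δ) = (544 − μ)² / (μ·(2 + δ)) = 32.811615.

32.812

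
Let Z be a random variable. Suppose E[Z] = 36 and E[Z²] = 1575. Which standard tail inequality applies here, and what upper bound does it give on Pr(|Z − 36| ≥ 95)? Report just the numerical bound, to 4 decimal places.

The first two moments determine the variance, so Chebyshev's inequality is the sharpest standard bound available.
Var(Z) = E[Z²] − (E[Z])² = 1575 − 1296 = 279.
Chebyshev's inequality: Pr(|Z − μ| ≥ t) ≤ Var(Z)/t² = 279/9025 = 0.0309.

0.0309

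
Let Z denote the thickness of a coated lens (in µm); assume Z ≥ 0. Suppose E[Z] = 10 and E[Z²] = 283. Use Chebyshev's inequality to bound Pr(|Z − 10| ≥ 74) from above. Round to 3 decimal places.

Var(Z) = E[Z²] − (E[Z])² = 283 − 100 = 183.
Chebyshev's inequality: Pr(|Z − μ| ≥ t) ≤ Var(Z)/t² = 183/5476 = 0.0334.

0.033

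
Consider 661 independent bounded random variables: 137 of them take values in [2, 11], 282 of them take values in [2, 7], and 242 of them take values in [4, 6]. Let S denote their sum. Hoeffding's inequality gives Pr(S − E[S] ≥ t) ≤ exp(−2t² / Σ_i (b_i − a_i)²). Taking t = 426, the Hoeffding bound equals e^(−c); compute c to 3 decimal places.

Σ(b_i − a_i)² = 137·9² + 282·5² + 242·2² = 19115.
c = 2t² / 19115 = 2·426² / 19115 = 18.9878.

18.988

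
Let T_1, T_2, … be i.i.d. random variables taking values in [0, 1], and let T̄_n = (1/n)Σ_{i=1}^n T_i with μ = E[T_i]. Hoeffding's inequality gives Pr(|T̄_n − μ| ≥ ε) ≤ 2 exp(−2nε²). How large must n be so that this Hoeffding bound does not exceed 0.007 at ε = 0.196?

74

Require 2·exp(−2nε²) ≤ 0.007, i.e. 2nε² ≥ ln(2/0.007) = 5.654992.
So n ≥ 5.654992 / (2·0.196²) = 73.602.
The smallest integer n is 74.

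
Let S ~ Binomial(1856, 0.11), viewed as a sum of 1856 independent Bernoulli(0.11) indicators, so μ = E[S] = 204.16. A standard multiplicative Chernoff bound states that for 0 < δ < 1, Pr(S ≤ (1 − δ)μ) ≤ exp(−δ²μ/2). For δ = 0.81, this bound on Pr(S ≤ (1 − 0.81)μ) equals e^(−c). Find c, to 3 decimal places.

c = δ²μ/2 = 0.81²·204.16/2 = 66.9747.

66.975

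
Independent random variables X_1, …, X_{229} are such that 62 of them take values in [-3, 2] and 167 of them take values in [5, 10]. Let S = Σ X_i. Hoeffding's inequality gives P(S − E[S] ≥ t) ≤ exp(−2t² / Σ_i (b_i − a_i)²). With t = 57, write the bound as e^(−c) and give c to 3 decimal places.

Σ(b_i − a_i)² = 62·5² + 167·5² = 5725.
c = 2t² / 5725 = 2·57² / 5725 = 1.1350.

1.135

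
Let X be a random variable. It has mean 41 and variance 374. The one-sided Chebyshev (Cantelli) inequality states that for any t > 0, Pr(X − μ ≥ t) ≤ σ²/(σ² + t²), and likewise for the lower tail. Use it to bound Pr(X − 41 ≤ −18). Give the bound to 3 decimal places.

Here σ² = 374 and t = 18, so σ² + t² = 698.
Cantelli's bound: 374/698 = 0.5358.

0.536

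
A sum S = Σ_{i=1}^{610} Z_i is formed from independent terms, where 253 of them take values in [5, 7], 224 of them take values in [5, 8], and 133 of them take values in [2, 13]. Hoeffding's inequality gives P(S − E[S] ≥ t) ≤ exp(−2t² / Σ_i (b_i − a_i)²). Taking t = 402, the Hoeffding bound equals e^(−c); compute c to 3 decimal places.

Σ(b_i − a_i)² = 253·2² + 224·3² + 133·11² = 19121.
c = 2t² / 19121 = 2·402² / 19121 = 16.9033.

16.903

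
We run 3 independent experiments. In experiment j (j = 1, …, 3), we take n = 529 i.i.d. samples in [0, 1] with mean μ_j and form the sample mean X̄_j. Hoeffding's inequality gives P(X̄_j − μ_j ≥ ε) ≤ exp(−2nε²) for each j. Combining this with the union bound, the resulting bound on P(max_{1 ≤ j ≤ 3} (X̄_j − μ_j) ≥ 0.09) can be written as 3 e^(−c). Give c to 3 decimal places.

8.570

Union bound over the 3 events: P(max_{1 ≤ j ≤ 3} (X̄_j − μ_j) ≥ 0.09) ≤ 3·exp(−2nε²) = 3 exp(−2·529·0.09²).
So c = 2·529·0.09² = 8.5698.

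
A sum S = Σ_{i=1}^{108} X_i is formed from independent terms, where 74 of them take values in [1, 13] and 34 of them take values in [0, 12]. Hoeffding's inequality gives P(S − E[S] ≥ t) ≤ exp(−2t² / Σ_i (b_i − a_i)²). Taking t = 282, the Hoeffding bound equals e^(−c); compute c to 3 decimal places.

10.227

Σ(b_i − a_i)² = 74·12² + 34·12² = 15552.
c = 2t² / 15552 = 2·282² / 15552 = 10.2269.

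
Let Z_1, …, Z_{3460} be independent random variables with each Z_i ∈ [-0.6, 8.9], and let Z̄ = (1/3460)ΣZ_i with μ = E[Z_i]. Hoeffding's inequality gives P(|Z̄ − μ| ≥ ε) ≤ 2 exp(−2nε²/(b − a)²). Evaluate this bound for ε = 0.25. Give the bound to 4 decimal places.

Exponent: 2nε²/(b − a)² = 2·3460·0.25² / 9.5² = 4.79224.
Bound = 2·exp(−4.79224) = 0.01659.

0.0166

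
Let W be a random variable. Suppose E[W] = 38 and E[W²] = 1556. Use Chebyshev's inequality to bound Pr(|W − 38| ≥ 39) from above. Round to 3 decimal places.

Var(W) = E[W²] − (E[W])² = 1556 − 1444 = 112.
Chebyshev's inequality: Pr(|W − μ| ≥ t) ≤ Var(W)/t² = 112/1521 = 0.0736.

0.074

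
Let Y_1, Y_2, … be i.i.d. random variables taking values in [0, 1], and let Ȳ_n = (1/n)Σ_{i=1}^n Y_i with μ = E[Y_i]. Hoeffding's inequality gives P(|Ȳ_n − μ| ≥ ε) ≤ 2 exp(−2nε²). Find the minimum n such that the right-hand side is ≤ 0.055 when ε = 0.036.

Require 2·exp(−2nε²) ≤ 0.055, i.e. 2nε² ≥ ln(2/0.055) = 3.593569.
So n ≥ 3.593569 / (2·0.036²) = 1386.408.
The smallest integer n is 1387.

1387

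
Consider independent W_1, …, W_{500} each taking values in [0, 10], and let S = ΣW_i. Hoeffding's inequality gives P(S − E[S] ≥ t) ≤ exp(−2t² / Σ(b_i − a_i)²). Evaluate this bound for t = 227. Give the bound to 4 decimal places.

0.1273

Σ(b_i − a_i)² = 500·(10)² = 50000.
Exponent = 2·227²/50000 = 2.0612.
Bound = exp(−2.0612) = 0.12731.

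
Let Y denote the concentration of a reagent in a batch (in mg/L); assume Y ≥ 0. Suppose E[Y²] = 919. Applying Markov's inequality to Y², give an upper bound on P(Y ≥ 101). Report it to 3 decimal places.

Since Y ≥ 0, the event {Y ≥ 101} is the same as {Y² ≥ 10201}.
Markov's inequality applied to Y² gives P(Y² ≥ 10201) ≤ E[Y²]/10201 = 919/10201 = 0.0901.

0.090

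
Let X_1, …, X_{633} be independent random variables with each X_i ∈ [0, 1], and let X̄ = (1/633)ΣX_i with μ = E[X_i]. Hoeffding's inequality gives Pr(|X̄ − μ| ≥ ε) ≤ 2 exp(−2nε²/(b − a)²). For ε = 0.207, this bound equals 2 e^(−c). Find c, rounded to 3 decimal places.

54.247

c = 2nε²/(b − a)² = 2·633·0.207² / 1² = 54.2468.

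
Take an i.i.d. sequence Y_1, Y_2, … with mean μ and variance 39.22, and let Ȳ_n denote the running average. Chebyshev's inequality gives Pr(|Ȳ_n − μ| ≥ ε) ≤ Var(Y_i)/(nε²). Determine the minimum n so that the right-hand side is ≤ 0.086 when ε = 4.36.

Require 39.22/(n·4.36²) ≤ 0.086, i.e. n ≥ 39.22/(0.086·4.36²) = 23.990.
The smallest integer n is 24.

24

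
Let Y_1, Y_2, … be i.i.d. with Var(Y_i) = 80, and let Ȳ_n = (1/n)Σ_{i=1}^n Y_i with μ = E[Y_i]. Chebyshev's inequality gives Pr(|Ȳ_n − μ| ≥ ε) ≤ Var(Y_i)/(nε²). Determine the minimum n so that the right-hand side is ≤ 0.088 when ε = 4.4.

Require 80/(n·4.4²) ≤ 0.088, i.e. n ≥ 80/(0.088·4.4²) = 46.957.
The smallest integer n is 47.

47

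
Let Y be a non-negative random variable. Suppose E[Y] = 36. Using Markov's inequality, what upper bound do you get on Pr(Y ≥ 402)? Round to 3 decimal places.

Markov's inequality: for a non-negative random variable, Pr(Y ≥ a) ≤ E[Y]/a.
Here E[Y] = 36 and a = 402, so the bound is 36/402 = 0.0896.

0.090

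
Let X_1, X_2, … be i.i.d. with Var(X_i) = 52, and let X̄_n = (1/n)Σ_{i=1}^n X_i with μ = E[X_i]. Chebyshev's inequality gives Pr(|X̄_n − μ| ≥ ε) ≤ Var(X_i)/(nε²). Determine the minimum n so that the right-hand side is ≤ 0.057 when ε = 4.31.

Require 52/(n·4.31²) ≤ 0.057, i.e. n ≥ 52/(0.057·4.31²) = 49.110.
The smallest integer n is 50.

50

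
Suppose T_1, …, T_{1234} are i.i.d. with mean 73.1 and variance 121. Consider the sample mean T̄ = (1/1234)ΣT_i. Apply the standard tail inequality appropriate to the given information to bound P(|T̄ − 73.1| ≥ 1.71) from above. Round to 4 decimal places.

With mean and variance of each term known, Chebyshev's inequality bounds the deviation of the sum (or sample mean).
Var(T̄) = Var(T_i)/n = 121/1234 = 0.098055.
Chebyshev: P(|T̄ − 73.1| ≥ 1.71) ≤ Var(T̄)/(1.71)² = 121/(1234·1.71²) = 0.0335.

0.0335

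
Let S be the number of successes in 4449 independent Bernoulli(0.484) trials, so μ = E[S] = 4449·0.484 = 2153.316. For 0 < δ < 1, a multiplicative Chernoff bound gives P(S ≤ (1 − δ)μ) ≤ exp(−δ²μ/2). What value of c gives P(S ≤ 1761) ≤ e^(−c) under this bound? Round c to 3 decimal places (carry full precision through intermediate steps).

35.738

Write 1761 = (1 − δ)μ, so δ = 1 − 1761/2153.316 = 0.1821916…
Then the exponent is δ²μ/2 = (μ − 1761)²/(2μ) = 35.738332.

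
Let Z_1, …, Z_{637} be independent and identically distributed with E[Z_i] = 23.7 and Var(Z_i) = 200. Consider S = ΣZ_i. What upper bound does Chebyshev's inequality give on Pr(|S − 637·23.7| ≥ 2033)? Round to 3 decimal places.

0.031

Var(S) = n·Var(Z_i) = 637·200 = 127400.
Chebyshev: Pr(|S − 637·23.7| ≥ 2033) ≤ Var(S)/2033² = 127400/4133089 = 0.0308.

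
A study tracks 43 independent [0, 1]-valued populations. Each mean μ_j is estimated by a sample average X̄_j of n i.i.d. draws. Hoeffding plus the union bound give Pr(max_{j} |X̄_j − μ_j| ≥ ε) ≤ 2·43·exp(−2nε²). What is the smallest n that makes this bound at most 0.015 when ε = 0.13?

257

Need 2·43·exp(−2nε²) ≤ 0.015, i.e. exp(−2nε²) ≤ 0.015/86.
So 2nε² ≥ ln(86/0.015) = 8.654052.
Hence n ≥ 8.654052/(2·0.13²) = 256.037.
The smallest integer n is 257.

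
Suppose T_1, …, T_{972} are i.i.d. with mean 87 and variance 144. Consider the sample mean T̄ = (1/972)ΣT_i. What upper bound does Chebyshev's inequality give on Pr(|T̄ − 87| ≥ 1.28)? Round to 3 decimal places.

0.090

Var(T̄) = Var(T_i)/n = 144/972 = 0.14815.
Chebyshev: Pr(|T̄ − 87| ≥ 1.28) ≤ Var(T̄)/(1.28)² = 144/(972·1.28²) = 0.0904.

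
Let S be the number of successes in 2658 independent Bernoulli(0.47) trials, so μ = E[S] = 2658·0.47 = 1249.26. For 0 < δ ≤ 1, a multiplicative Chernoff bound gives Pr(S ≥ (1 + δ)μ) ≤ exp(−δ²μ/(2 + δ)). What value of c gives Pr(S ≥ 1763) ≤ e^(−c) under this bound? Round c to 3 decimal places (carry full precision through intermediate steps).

Write 1763 = (1 + δ)μ, so δ = 1763/1249.26 − 1 = 0.4112355…
Then the exponent is δ²μ/(2 + δ) = (1763 − μ)² / (μ·(2 + δ)) = 87.618196.

87.618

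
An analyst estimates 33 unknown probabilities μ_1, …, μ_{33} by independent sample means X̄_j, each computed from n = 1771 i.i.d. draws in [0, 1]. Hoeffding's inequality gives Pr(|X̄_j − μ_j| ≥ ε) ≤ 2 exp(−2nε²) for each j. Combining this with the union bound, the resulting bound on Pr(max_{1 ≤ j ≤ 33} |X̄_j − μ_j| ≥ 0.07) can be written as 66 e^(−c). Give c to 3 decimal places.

Union bound over the 33 events: Pr(max_{1 ≤ j ≤ 33} |X̄_j − μ_j| ≥ 0.07) ≤ 33·2·exp(−2nε²) = 66 exp(−2·1771·0.07²).
So c = 2·1771·0.07² = 17.3558.

17.356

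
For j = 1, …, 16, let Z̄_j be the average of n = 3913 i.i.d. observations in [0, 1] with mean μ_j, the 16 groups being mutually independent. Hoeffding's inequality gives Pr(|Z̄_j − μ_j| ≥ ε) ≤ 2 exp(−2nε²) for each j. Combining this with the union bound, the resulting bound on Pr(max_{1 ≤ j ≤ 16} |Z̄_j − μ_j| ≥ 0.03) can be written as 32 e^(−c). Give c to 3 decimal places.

7.043

Union bound over the 16 events: Pr(max_{1 ≤ j ≤ 16} |Z̄_j − μ_j| ≥ 0.03) ≤ 16·2·exp(−2nε²) = 32 exp(−2·3913·0.03²).
So c = 2·3913·0.03² = 7.0434.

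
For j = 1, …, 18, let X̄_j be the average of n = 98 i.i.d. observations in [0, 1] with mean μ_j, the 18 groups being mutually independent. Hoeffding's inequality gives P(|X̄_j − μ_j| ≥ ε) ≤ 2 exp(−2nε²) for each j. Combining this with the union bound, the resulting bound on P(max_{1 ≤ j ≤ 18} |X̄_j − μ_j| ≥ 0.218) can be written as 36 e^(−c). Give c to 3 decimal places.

9.315

Union bound over the 18 events: P(max_{1 ≤ j ≤ 18} |X̄_j − μ_j| ≥ 0.218) ≤ 18·2·exp(−2nε²) = 36 exp(−2·98·0.218²).
So c = 2·98·0.218² = 9.3147.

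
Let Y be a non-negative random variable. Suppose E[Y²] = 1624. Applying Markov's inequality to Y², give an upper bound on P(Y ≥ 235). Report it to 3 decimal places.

0.029

Since Y ≥ 0, the event {Y ≥ 235} is the same as {Y² ≥ 55225}.
Markov's inequality applied to Y² gives P(Y² ≥ 55225) ≤ E[Y²]/55225 = 1624/55225 = 0.0294.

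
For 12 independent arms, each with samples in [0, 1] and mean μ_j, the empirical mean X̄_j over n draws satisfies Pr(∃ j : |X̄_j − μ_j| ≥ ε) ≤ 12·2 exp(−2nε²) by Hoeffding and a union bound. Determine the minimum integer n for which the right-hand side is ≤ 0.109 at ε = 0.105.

Need 2·12·exp(−2nε²) ≤ 0.109, i.e. exp(−2nε²) ≤ 0.109/24.
So 2nε² ≥ ln(24/0.109) = 5.394461.
Hence n ≥ 5.394461/(2·0.105²) = 244.647.
The smallest integer n is 245.

245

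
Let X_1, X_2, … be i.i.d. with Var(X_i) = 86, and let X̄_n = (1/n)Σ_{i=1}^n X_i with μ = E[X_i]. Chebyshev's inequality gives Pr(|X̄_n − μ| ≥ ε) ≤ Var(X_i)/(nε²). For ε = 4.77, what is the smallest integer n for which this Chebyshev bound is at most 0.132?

29

Require 86/(n·4.77²) ≤ 0.132, i.e. n ≥ 86/(0.132·4.77²) = 28.634.
The smallest integer n is 29.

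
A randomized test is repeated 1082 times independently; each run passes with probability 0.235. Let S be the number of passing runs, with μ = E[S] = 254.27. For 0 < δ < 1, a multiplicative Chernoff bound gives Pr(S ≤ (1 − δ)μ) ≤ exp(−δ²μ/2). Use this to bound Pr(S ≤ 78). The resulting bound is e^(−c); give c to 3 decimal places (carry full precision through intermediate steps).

61.099

Write 78 = (1 − δ)μ, so δ = 1 − 78/254.27 = 0.6932395…
Then the exponent is δ²μ/2 = (μ − 78)²/(2μ) = 61.098661.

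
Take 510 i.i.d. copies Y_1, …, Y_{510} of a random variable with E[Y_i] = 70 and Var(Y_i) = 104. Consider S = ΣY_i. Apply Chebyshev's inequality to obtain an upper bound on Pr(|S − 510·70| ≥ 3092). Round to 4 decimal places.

0.0055

Var(S) = n·Var(Y_i) = 510·104 = 53040.
Chebyshev: Pr(|S − 510·70| ≥ 3092) ≤ Var(S)/3092² = 53040/9560464 = 0.0055.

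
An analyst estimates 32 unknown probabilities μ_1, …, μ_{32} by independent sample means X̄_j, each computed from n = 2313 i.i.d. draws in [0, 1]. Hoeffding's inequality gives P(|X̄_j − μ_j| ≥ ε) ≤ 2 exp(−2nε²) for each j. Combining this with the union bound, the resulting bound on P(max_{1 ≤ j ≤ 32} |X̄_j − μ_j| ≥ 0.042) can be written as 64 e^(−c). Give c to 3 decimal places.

8.160

Union bound over the 32 events: P(max_{1 ≤ j ≤ 32} |X̄_j − μ_j| ≥ 0.042) ≤ 32·2·exp(−2nε²) = 64 exp(−2·2313·0.042²).
So c = 2·2313·0.042² = 8.1603.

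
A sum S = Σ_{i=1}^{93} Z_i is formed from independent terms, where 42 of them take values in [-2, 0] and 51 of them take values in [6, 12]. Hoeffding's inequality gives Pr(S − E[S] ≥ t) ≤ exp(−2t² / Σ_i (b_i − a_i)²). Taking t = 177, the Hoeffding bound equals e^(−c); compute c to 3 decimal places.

31.266

Σ(b_i − a_i)² = 42·2² + 51·6² = 2004.
c = 2t² / 2004 = 2·177² / 2004 = 31.2665.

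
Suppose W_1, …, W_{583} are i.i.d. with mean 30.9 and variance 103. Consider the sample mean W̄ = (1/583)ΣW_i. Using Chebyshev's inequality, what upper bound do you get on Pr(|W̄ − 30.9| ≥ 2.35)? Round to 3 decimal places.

0.032

Var(W̄) = Var(W_i)/n = 103/583 = 0.17667.
Chebyshev: Pr(|W̄ − 30.9| ≥ 2.35) ≤ Var(W̄)/(2.35)² = 103/(583·2.35²) = 0.0320.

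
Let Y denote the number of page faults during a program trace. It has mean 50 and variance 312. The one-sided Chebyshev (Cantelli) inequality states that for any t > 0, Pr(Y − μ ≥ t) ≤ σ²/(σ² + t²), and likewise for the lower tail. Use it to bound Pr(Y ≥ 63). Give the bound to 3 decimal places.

Here σ² = 312 and t = 13, so σ² + t² = 481.
Cantelli's bound: 312/481 = 0.6486.

0.649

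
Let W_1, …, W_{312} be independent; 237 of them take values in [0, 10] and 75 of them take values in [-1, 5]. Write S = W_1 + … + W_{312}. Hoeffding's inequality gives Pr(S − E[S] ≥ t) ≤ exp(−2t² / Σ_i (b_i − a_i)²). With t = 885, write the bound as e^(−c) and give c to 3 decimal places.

Σ(b_i − a_i)² = 237·10² + 75·6² = 26400.
c = 2t² / 26400 = 2·885² / 26400 = 59.3352.

59.335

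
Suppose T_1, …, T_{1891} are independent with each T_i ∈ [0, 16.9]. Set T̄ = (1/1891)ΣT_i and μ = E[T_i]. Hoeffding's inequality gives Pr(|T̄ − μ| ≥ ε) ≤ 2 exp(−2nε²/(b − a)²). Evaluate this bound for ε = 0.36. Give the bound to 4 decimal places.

0.3595

Exponent: 2nε²/(b − a)² = 2·1891·0.36² / 16.9² = 1.71614.
Bound = 2·exp(−1.71614) = 0.35952.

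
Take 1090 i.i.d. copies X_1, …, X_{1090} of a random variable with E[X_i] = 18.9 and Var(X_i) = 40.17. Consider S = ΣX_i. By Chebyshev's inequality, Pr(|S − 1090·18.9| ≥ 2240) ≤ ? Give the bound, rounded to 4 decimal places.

0.0087

Var(S) = n·Var(X_i) = 1090·40.17 = 43785.3.
Chebyshev: Pr(|S − 1090·18.9| ≥ 2240) ≤ Var(S)/2240² = 43785.3/5017600 = 0.0087.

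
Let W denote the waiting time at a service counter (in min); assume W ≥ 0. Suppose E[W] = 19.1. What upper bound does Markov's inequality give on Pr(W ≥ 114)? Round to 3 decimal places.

Markov's inequality: for a non-negative random variable, Pr(W ≥ a) ≤ E[W]/a.
Here E[W] = 19.1 and a = 114, so the bound is 19.1/114 = 0.1675.

0.168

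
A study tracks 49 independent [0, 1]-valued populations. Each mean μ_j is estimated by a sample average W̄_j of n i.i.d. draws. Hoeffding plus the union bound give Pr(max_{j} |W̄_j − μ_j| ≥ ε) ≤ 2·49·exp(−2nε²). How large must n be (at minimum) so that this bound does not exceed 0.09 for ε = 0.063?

Need 2·49·exp(−2nε²) ≤ 0.09, i.e. exp(−2nε²) ≤ 0.09/98.
So 2nε² ≥ ln(98/0.09) = 6.992913.
Hence n ≥ 6.992913/(2·0.063²) = 880.941.
The smallest integer n is 881.

881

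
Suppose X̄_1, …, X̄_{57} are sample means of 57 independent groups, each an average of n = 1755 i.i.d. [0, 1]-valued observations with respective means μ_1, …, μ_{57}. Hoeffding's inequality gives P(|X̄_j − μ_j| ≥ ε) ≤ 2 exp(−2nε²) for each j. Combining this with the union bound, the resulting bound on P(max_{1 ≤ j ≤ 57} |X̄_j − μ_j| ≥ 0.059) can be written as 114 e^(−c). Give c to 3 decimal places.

Union bound over the 57 events: P(max_{1 ≤ j ≤ 57} |X̄_j − μ_j| ≥ 0.059) ≤ 57·2·exp(−2nε²) = 114 exp(−2·1755·0.059²).
So c = 2·1755·0.059² = 12.2183.

12.218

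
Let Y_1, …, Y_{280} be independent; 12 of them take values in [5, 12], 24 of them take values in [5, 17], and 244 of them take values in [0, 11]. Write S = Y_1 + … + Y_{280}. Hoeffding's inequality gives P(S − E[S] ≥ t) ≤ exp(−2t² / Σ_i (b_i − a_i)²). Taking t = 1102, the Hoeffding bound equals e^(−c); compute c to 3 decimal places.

Σ(b_i − a_i)² = 12·7² + 24·12² + 244·11² = 33568.
c = 2t² / 33568 = 2·1102² / 33568 = 72.3549.

72.355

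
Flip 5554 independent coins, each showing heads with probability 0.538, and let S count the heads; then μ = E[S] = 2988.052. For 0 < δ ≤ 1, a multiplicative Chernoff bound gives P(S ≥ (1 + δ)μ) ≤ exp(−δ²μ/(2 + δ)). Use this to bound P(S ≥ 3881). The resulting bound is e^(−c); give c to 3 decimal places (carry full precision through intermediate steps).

116.080

Write 3881 = (1 + δ)μ, so δ = 3881/2988.052 − 1 = 0.2988395…
Then the exponent is δ²μ/(2 + δ) = (3881 − μ)² / (μ·(2 + δ)) = 116.079501.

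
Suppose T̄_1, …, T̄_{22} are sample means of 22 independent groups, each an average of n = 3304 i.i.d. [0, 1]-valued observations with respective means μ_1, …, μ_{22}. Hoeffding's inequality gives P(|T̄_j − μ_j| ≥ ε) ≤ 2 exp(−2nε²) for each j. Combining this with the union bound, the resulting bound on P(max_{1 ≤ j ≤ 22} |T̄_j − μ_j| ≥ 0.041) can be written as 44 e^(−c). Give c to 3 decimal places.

Union bound over the 22 events: P(max_{1 ≤ j ≤ 22} |T̄_j − μ_j| ≥ 0.041) ≤ 22·2·exp(−2nε²) = 44 exp(−2·3304·0.041²).
So c = 2·3304·0.041² = 11.1080.

11.108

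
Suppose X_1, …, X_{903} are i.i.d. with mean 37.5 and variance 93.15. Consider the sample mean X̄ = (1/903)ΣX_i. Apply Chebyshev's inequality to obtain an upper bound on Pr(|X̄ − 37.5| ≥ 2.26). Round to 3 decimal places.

0.020

Var(X̄) = Var(X_i)/n = 93.15/903 = 0.10316.
Chebyshev: Pr(|X̄ − 37.5| ≥ 2.26) ≤ Var(X̄)/(2.26)² = 93.15/(903·2.26²) = 0.0202.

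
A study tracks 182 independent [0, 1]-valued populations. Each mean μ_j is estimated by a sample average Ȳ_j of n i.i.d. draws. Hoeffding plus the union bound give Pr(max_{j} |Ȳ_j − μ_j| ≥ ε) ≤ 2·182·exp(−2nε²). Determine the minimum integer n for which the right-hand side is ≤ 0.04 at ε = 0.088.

Need 2·182·exp(−2nε²) ≤ 0.04, i.e. exp(−2nε²) ≤ 0.04/364.
So 2nε² ≥ ln(364/0.04) = 9.116030.
Hence n ≥ 9.116030/(2·0.088²) = 588.587.
The smallest integer n is 589.

589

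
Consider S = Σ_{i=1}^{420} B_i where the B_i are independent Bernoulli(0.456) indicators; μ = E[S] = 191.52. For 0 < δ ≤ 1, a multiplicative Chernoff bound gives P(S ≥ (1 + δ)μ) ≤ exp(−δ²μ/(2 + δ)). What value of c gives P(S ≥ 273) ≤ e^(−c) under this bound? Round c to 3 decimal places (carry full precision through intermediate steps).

Write 273 = (1 + δ)μ, so δ = 273/191.52 − 1 = 0.4254386…
Then the exponent is δ²μ/(2 + δ) = (273 − μ)² / (μ·(2 + δ)) = 14.292152.

14.292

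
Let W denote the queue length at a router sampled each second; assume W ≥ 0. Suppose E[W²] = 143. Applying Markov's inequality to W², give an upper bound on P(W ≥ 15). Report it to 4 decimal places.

0.6356

Since W ≥ 0, the event {W ≥ 15} is the same as {W² ≥ 225}.
Markov's inequality applied to W² gives P(W² ≥ 225) ≤ E[W²]/225 = 143/225 = 0.6356.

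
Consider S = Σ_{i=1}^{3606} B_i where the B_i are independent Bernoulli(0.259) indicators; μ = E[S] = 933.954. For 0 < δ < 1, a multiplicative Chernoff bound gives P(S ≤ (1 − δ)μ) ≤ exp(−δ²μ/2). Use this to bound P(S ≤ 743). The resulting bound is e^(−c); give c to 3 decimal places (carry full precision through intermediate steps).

Write 743 = (1 − δ)μ, so δ = 1 − 743/933.954 = 0.2044576…
Then the exponent is δ²μ/2 = (μ − 743)²/(2μ) = 19.520999.

19.521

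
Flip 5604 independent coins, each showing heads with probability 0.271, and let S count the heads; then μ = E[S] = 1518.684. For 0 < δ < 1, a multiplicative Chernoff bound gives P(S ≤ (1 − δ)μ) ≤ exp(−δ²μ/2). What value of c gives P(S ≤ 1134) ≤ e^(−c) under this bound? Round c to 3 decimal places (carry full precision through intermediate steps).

48.720

Write 1134 = (1 − δ)μ, so δ = 1 − 1134/1518.684 = 0.2533009…
Then the exponent is δ²μ/2 = (μ − 1134)²/(2μ) = 48.720399.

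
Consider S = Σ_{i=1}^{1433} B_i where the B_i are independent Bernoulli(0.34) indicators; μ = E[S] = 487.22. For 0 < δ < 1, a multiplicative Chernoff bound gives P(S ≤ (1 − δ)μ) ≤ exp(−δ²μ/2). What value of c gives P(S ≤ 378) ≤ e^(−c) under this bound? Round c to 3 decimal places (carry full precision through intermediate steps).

Write 378 = (1 − δ)μ, so δ = 1 − 378/487.22 = 0.2241698…
Then the exponent is δ²μ/2 = (μ − 378)²/(2μ) = 12.241912.

12.242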